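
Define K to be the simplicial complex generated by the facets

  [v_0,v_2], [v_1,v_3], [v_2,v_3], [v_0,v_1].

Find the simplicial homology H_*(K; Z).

Take the total order v_0 < v_1 < v_2 < v_3 on the vertex set. Then K (dimension 1) consists of the simplices:

  0-simplices (4): [v_0], [v_1], [v_2], [v_3]
  1-simplices (4): [v_0,v_1], [v_0,v_2], [v_1,v_3], [v_2,v_3]

so the chain groups are C_0 ≅ Z^4, C_1 ≅ Z^4.

Boundary ∂_1: C_1 → C_0 maps an edge to its endpoints' difference, ∂[p,q] = q − p. For instance
  ∂[v_1,v_3] = [v_3] − [v_1].
This gives a 4×4 integer matrix of rank 3; reducing to Smith normal form yields diagonal entries (1,1,1).

Computing H_k = (kernel of ∂_k) / (image of ∂_{k+1}):

  H_0: rank C_0 − rank ∂_1 = 4 − 3 = 1, and the invariant factors of ∂_1 are all 1, so H_0 ≅ Z.
  H_1: rank ker ∂_1 − rank ∂_2 = (4 − 3) − 0 = 1, and there is no ∂_2, so H_1 ≅ Z.

H_0 = Z,  H_1 = Z.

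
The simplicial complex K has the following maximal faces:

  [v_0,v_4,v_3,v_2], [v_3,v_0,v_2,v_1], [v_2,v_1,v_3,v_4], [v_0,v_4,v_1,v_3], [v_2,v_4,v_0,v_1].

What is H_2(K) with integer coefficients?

K has 5 vertices, 10 edges, 10 triangles, 5 3-simplices.
rank ∂_2 = 6, rank ∂_3 = 4 ⇒ b_2 = 10 − 6 − 4 = 0; all invariant factors of ∂_3 are 1 so no torsion. So H_2 = 0.

H_2 = 0.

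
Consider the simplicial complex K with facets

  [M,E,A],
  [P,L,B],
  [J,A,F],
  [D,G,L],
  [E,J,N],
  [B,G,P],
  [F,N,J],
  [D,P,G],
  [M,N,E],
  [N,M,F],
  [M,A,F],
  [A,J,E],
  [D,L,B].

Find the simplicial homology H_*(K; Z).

H_0 = Z^2,  H_1 = Z,  H_2 = Z.

We work with the vertex ordering A < B < D < E < F < G < J < L < M < N < P. The simplices of K, each written with vertices in increasing order, are:

  0-simplices (11): A, B, D, E, F, G, J, L, M, N, P
  1-simplices (22): AE, AF, AJ, AM, BD, BG, BL, BP, DG, DL, DP, EJ, EM, EN, FJ, FM, FN, GL, GP, JN, LP, MN
  2-simplices (13): AEJ, AEM, AFJ, AFM, BDL, BGP, BLP, DGL, DGP, EJN, EMN, FJN, FMN

Hence C_0 ≅ Z^11, C_1 ≅ Z^22, C_2 ≅ Z^13.

The boundary map ∂_1: C_1 → C_0 sends each edge [p,q] (with p < q) to q − p. For instance
  ∂GP = P − G.
As a 11×22 matrix over Z this has rank 9, with invariant factors (1,1,1,1,1,1,1,1,1).

∂_2: C_2 → C_1 sends each 2-simplex [p,q,r] to [q,r] − [p,r] + [p,q]. For instance
  ∂FMN = MN − FN + FM,
  ∂EMN = MN − EN + EM.
The 22×13 boundary matrix has rank 12 and Smith normal form diag(1,1,1,1,1,1,1,1,1,1,1,1).

Computing H_k = (kernel of ∂_k) / (image of ∂_{k+1}):

  H_0: rank C_0 − rank ∂_1 = 11 − 9 = 2, and the invariant factors of ∂_1 are all 1, so H_0 ≅ Z^2.
  H_1: rank ker ∂_1 − rank ∂_2 = (22 − 9) − 12 = 1, and the invariant factors of ∂_2 are all 1, so H_1 ≅ Z.
  H_2: rank ker ∂_2 − rank ∂_3 = (13 − 12) − 0 = 1, and there is no ∂_3, so H_2 ≅ Z.

(K is a triangulation of the disjoint union of the Möbius band and the 2-sphere S^2.)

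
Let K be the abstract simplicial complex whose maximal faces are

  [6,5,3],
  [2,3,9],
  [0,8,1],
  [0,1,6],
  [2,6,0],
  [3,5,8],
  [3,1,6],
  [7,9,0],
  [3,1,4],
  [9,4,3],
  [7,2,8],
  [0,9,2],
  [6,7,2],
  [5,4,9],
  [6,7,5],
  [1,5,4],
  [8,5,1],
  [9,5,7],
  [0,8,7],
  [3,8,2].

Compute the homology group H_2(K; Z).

H_2 = 0.

We work with the vertex ordering 0 < 1 < 2 < 3 < 4 < 5 < 6 < 7 < 8 < 9. The simplices of K, each written with vertices in increasing order, are:

  0-simplices (10): [0], [1], [2], [3], [4], [5], [6], [7], [8], [9]
  1-simplices (30): (30 of them)
  2-simplices (20): (20 of them)

giving chain groups C_0 ≅ Z^10, C_1 ≅ Z^30, C_2 ≅ Z^20.

∂_1: C_1 → C_0 sends each edge [p,q] (with p < q) to q − p. For instance
  ∂[5,7] = [7] − [5].
The resulting 10×30 matrix has rank 9, and its Smith normal form has invariant factors (1,1,1,1,1,1,1,1,1).

∂_2: C_2 → C_1 acts by ∂[p,q,r] = [q,r] − [p,r] + [p,q]. For instance
  ∂[1,4,5] = [4,5] − [1,5] + [1,4],
  ∂[2,3,8] = [3,8] − [2,8] + [2,3].
As a 30×20 matrix over Z this has rank 20, with invariant factors (1,1,1,1,1,1,1,1,1,1,1,1,1,1,1,1,1,1,1,2).

From H_k ≅ ker(∂_k) / im(∂_{k+1}) we obtain:

  H_2: rank ker ∂_2 − rank ∂_3 = (20 − 20) − 0 = 0, and there is no ∂_3, so H_2 = 0.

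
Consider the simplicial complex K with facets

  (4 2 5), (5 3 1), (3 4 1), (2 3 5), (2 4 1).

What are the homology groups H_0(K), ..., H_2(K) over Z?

Fix the vertex order 1 < 2 < 3 < 4 < 5 and write every simplex with vertices in increasing order. Then dim K = 2 and the simplices of K are:

  0-simplices (5): [1], [2], [3], [4], [5]
  1-simplices (10): [1,2], [1,3], [1,4], [1,5], [2,3], [2,4], [2,5], [3,4], [3,5], [4,5]
  2-simplices (5): [1,2,4], [1,3,4], [1,3,5], [2,3,5], [2,4,5]

giving chain groups C_0 ≅ Z^5, C_1 ≅ Z^10, C_2 ≅ Z^5.

Boundary ∂_1: C_1 → C_0 maps an edge to its endpoints' difference, ∂[p,q] = q − p. For instance
  ∂[1,3] = [3] − [1].
The 5×10 boundary matrix has rank 4 and Smith normal form diag(1,1,1,1).

The boundary map ∂_2: C_2 → C_1 maps a triangle to the signed sum of its edges. For instance
  ∂[1,3,4] = [3,4] − [1,4] + [1,3],
  ∂[1,3,5] = [3,5] − [1,5] + [1,3].
The 10×5 boundary matrix has rank 5 and Smith normal form diag(1,1,1,1,1).

Now H_k = ker ∂_k / im ∂_{k+1}, so:

  H_0: rank C_0 − rank ∂_1 = 5 − 4 = 1, and the invariant factors of ∂_1 are all 1, so H_0 = Z.
  H_1: rank ker ∂_1 − rank ∂_2 = (10 − 4) − 5 = 1, and the invariant factors of ∂_2 are all 1, so H_1 = Z.
  H_2: rank ker ∂_2 − rank ∂_3 = (5 − 5) − 0 = 0, and there is no ∂_3, so H_2 = 0.

(K is a triangulation of the Möbius band.)

H_0 = Z,  H_1 = Z,  H_2 = 0.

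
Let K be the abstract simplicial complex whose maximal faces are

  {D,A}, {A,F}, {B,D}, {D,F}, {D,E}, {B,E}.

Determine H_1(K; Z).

H_1 ≅ Z^2.

We work with the vertex ordering A < B < D < E < F. The simplices of K, each written with vertices in increasing order, are:

  0-simplices (5): A, B, D, E, F
  1-simplices (6): AD, AF, BD, BE, DE, DF

giving chain groups C_0 ≅ Z^5, C_1 ≅ Z^6.

∂_1: C_1 → C_0 maps an edge to its endpoints' difference, ∂[p,q] = q − p.
This gives a 5×6 integer matrix of rank 4; reducing to Smith normal form yields diagonal entries (1,1,1,1).

Computing H_k = (kernel of ∂_k) / (image of ∂_{k+1}):

  H_1: rank ker ∂_1 − rank ∂_2 = (6 − 4) − 0 = 2, and there is no ∂_2, so H_1 = Z^2.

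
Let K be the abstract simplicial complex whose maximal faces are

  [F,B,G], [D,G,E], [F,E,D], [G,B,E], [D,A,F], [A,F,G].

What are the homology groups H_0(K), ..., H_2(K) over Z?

H_0 ≅ Z,  H_1 ≅ Z,  H_2 = 0.

K has 6 vertices, 12 edges, 6 triangles.
rank ∂_0 = 0, rank ∂_1 = 5 ⇒ b_0 = 6 − 0 − 5 = 1; all invariant factors of ∂_1 are 1 so no torsion. So H_0 = Z.
rank ∂_1 = 5, rank ∂_2 = 6 ⇒ b_1 = 12 − 5 − 6 = 1; all invariant factors of ∂_2 are 1 so no torsion. So H_1 = Z.
rank ∂_2 = 6, rank ∂_3 = 0 ⇒ b_2 = 6 − 6 − 0 = 0. So H_2 = 0.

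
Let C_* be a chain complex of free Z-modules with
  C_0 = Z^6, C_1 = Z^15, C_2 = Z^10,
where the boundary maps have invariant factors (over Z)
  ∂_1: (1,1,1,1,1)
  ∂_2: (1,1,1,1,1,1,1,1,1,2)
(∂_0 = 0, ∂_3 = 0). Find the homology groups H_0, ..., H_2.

H_0 = Z,  H_1 = Z/2Z,  H_2 = 0.

H_0: b_0 = 6 − 0 − 5 = 1; torsion from ∂_1 factors > 1: none. So H_0 = Z.
H_1: b_1 = 15 − 5 − 10 = 0; torsion from ∂_2 factors > 1: [2]. So H_1 = Z/2Z.
H_2: b_2 = 10 − 10 − 0 = 0; torsion from ∂_3 factors > 1: none. So H_2 = 0.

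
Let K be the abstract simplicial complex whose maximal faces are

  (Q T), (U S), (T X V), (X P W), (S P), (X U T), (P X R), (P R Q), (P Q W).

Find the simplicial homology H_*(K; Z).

H_0 ≅ Z,  H_1 ≅ Z^2,  H_2 = 0.

Take the total order P < Q < R < S < T < U < V < W < X on the vertex set. Then K (dimension 2) consists of the simplices:

  0-simplices (9): P, Q, R, S, T, U, V, W, X
  1-simplices (16): PQ, PR, PS, PW, PX, QR, QT, QW, RX, SU, TU, TV, TX, UX, VX, WX
  2-simplices (6): PQR, PQW, PRX, PWX, TUX, TVX

Hence C_0 ≅ Z^9, C_1 ≅ Z^16, C_2 ≅ Z^6.

∂_1: C_1 → C_0 sends each edge [p,q] (with p < q) to q − p.
The 9×16 boundary matrix has rank 8 and Smith normal form diag(1,1,1,1,1,1,1,1).

The boundary map ∂_2: C_2 → C_1 acts by ∂[p,q,r] = [q,r] − [p,r] + [p,q]. For instance
  ∂PQW = QW − PW + PQ,
  ∂TUX = UX − TX + TU.
The 16×6 boundary matrix has rank 6 and Smith normal form diag(1,1,1,1,1,1).

Reading off H_k = ker ∂_k / im ∂_{k+1}:

  H_0: rank C_0 − rank ∂_1 = 9 − 8 = 1, and the invariant factors of ∂_1 are all 1, so H_0 = Z.
  H_1: rank ker ∂_1 − rank ∂_2 = (16 − 8) − 6 = 2, and the invariant factors of ∂_2 are all 1, so H_1 = Z^2.
  H_2: rank ker ∂_2 − rank ∂_3 = (6 − 6) − 0 = 0, and there is no ∂_3, so H_2 = 0.

As a check, the Euler characteristic is 9 − 16 + 6 = -1, which agrees with 1 − 2 + 0 = -1.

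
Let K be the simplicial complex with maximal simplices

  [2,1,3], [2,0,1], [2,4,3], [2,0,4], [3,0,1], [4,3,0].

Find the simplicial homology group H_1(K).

H_1 = 0.

Take the total order 0 < 1 < 2 < 3 < 4 on the vertex set. Then K (dimension 2) consists of the simplices:

  0-simplices (5): [0], [1], [2], [3], [4]
  1-simplices (9): [0,1], [0,2], [0,3], [0,4], [1,2], [1,3], [2,3], [2,4], [3,4]
  2-simplices (6): [0,1,2], [0,1,3], [0,2,4], [0,3,4], [1,2,3], [2,3,4]

giving chain groups C_0 ≅ Z^5, C_1 ≅ Z^9, C_2 ≅ Z^6.

∂_1: C_1 → C_0 is given by ∂[p,q] = [q] − [p].
The resulting 5×9 matrix has rank 4, and its Smith normal form has invariant factors (1,1,1,1).

Boundary ∂_2: C_2 → C_1 sends each 2-simplex [p,q,r] to [q,r] − [p,r] + [p,q]. For instance
  ∂[2,3,4] = [3,4] − [2,4] + [2,3],
  ∂[1,2,3] = [2,3] − [1,3] + [1,2].
The 9×6 boundary matrix has rank 5 and Smith normal form diag(1,1,1,1,1).

Computing H_k = (kernel of ∂_k) / (image of ∂_{k+1}):

  H_1: rank ker ∂_1 − rank ∂_2 = (9 − 4) − 5 = 0, and the invariant factors of ∂_2 are all 1, so H_1 = 0.

(K is a triangulation of the 2-sphere S^2.)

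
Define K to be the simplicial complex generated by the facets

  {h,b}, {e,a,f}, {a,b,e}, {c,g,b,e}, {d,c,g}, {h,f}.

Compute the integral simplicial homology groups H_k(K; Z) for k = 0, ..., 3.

H_0 ≅ Z,  H_1 ≅ Z,  H_2 = 0,  H_3 = 0.

Take the total order a < b < c < d < e < f < g < h on the vertex set. Then K (dimension 3) consists of the simplices:

  0-simplices (8): a, b, c, d, e, f, g, h
  1-simplices (14): ab, ae, af, bc, be, bg, bh, cd, ce, cg, dg, ef, eg, fh
  2-simplices (7): abe, aef, bce, bcg, beg, cdg, ceg
  3-simplices (1): bceg

giving chain groups C_0 ≅ Z^8, C_1 ≅ Z^14, C_2 ≅ Z^7, C_3 ≅ Z^1.

The boundary map ∂_1: C_1 → C_0 maps an edge to its endpoints' difference, ∂[p,q] = q − p. For instance
  ∂eg = g − e.
This gives a 8×14 integer matrix of rank 7; reducing to Smith normal form yields diagonal entries (1,1,1,1,1,1,1).

Boundary ∂_2: C_2 → C_1 acts by ∂[p,q,r] = [q,r] − [p,r] + [p,q]. For instance
  ∂beg = eg − bg + be,
  ∂bcg = cg − bg + bc.
The resulting 14×7 matrix has rank 6, and its Smith normal form has invariant factors (1,1,1,1,1,1).

∂_3: C_3 → C_2 sends each 3-simplex σ to the alternating sum Σ_i (−1)^i (σ with its i-th vertex removed). For instance
  ∂bceg = ceg − beg + bcg − bce.
The 7×1 boundary matrix has rank 1 and Smith normal form diag(1).

From H_k ≅ ker(∂_k) / im(∂_{k+1}) we obtain:

  H_0: rank C_0 − rank ∂_1 = 8 − 7 = 1, and the invariant factors of ∂_1 are all 1, so H_0 = Z.
  H_1: rank ker ∂_1 − rank ∂_2 = (14 − 7) − 6 = 1, and the invariant factors of ∂_2 are all 1, so H_1 = Z.
  H_2: rank ker ∂_2 − rank ∂_3 = (7 − 6) − 1 = 0, and the invariant factors of ∂_3 are all 1, so H_2 = 0.
  H_3: rank ker ∂_3 − rank ∂_4 = (1 − 1) − 0 = 0, and there is no ∂_4, so H_3 = 0.

As a check, the Euler characteristic is 8 − 14 + 7 − 1 = 0, which agrees with 1 − 1 + 0 − 0 = 0.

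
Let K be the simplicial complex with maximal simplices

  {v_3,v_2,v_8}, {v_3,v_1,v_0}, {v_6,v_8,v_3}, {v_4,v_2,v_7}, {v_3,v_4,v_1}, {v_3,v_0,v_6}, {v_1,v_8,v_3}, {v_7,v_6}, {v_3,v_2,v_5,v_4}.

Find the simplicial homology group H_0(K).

K has 9 vertices, 19 edges, 11 triangles, 1 3-simplex.
rank ∂_0 = 0, rank ∂_1 = 8 ⇒ b_0 = 9 − 0 − 8 = 1; all invariant factors of ∂_1 are 1 so no torsion. So H_0 = Z.

H_0 ≅ Z.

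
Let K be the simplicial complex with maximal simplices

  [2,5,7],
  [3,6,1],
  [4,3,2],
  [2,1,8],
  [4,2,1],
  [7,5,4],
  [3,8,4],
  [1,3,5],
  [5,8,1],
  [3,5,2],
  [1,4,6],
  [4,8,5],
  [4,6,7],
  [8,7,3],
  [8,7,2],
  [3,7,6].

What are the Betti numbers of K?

Fix the vertex order 1 < 2 < 3 < 4 < 5 < 6 < 7 < 8 and write every simplex with vertices in increasing order. Then dim K = 2 and the simplices of K are:

  0-simplices (8): [1], [2], [3], [4], [5], [6], [7], [8]
  1-simplices (24): (24 of them)
  2-simplices (16): [1,2,4], [1,2,8], [1,3,5], [1,3,6], [1,4,6], [1,5,8], [2,3,4], [2,3,5], [2,5,7], [2,7,8], [3,4,8], [3,6,7], [3,7,8], [4,5,7], [4,5,8], [4,6,7]

giving chain groups C_0 ≅ Z^8, C_1 ≅ Z^24, C_2 ≅ Z^16.

Boundary ∂_1: C_1 → C_0 sends each edge [p,q] (with p < q) to q − p.
The resulting 8×24 matrix has rank 7, and its Smith normal form has invariant factors (1,1,1,1,1,1,1).

The boundary map ∂_2: C_2 → C_1 maps a triangle to the signed sum of its edges. For instance
  ∂[1,3,5] = [3,5] − [1,5] + [1,3],
  ∂[3,6,7] = [6,7] − [3,7] + [3,6].
This gives a 24×16 integer matrix of rank 15; reducing to Smith normal form yields diagonal entries (1,1,1,1,1,1,1,1,1,1,1,1,1,1,1).

Reading off H_k = ker ∂_k / im ∂_{k+1}:

  H_0: rank C_0 − rank ∂_1 = 8 − 7 = 1, and the invariant factors of ∂_1 are all 1, so H_0 ≅ Z.
  H_1: rank ker ∂_1 − rank ∂_2 = (24 − 7) − 15 = 2, and the invariant factors of ∂_2 are all 1, so H_1 ≅ Z^2.
  H_2: rank ker ∂_2 − rank ∂_3 = (16 − 15) − 0 = 1, and there is no ∂_3, so H_2 ≅ Z.

Hence the Betti numbers are b_0 = 1, b_1 = 2, b_2 = 1.

b_0 = 1, b_1 = 2, b_2 = 1.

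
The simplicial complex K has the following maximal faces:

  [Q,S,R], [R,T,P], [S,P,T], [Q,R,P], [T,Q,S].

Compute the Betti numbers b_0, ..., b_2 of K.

b_0 = 1, b_1 = 1, b_2 = 0.

Fix the vertex order P < Q < R < S < T and write every simplex with vertices in increasing order. Then dim K = 2 and the simplices of K are:

  0-simplices (5): P, Q, R, S, T
  1-simplices (10): PQ, PR, PS, PT, QR, QS, QT, RS, RT, ST
  2-simplices (5): PQR, PRT, PST, QRS, QST

so the chain groups are C_0 ≅ Z^5, C_1 ≅ Z^10, C_2 ≅ Z^5.

Boundary ∂_1: C_1 → C_0 sends each edge [p,q] (with p < q) to q − p.
The 5×10 boundary matrix has rank 4 and Smith normal form diag(1,1,1,1).

∂_2: C_2 → C_1 maps a triangle to the signed sum of its edges. For instance
  ∂QST = ST − QT + QS,
  ∂PQR = QR − PR + PQ.
This gives a 10×5 integer matrix of rank 5; reducing to Smith normal form yields diagonal entries (1,1,1,1,1).

Computing H_k = (kernel of ∂_k) / (image of ∂_{k+1}):

  H_0: rank C_0 − rank ∂_1 = 5 − 4 = 1, and the invariant factors of ∂_1 are all 1, so H_0 = Z.
  H_1: rank ker ∂_1 − rank ∂_2 = (10 − 4) − 5 = 1, and the invariant factors of ∂_2 are all 1, so H_1 = Z.
  H_2: rank ker ∂_2 − rank ∂_3 = (5 − 5) − 0 = 0, and there is no ∂_3, so H_2 = 0.

Hence the Betti numbers are b_0 = 1, b_1 = 1, b_2 = 0.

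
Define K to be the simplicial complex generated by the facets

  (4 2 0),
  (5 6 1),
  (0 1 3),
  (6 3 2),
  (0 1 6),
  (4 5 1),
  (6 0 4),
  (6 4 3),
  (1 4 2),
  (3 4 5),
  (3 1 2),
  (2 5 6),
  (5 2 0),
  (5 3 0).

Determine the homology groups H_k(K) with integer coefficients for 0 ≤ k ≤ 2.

K has 7 vertices, 21 edges, 14 triangles.
rank ∂_0 = 0, rank ∂_1 = 6 ⇒ b_0 = 7 − 0 − 6 = 1; all invariant factors of ∂_1 are 1 so no torsion. So H_0 ≅ Z.
rank ∂_1 = 6, rank ∂_2 = 13 ⇒ b_1 = 21 − 6 − 13 = 2; all invariant factors of ∂_2 are 1 so no torsion. So H_1 ≅ Z^2.
rank ∂_2 = 13, rank ∂_3 = 0 ⇒ b_2 = 14 − 13 − 0 = 1. So H_2 ≅ Z.

H_0 = Z,  H_1 = Z^2,  H_2 = Z.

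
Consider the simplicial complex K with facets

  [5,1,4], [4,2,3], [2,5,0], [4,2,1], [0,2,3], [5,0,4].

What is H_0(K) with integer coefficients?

H_0 = Z.

Fix the vertex order 0 < 1 < 2 < 3 < 4 < 5 and write every simplex with vertices in increasing order. Then dim K = 2 and the simplices of K are:

  0-simplices (6): [0], [1], [2], [3], [4], [5]
  1-simplices (12): [0,2], [0,3], [0,4], [0,5], [1,2], [1,4], [1,5], [2,3], [2,4], [2,5], [3,4], [4,5]
  2-simplices (6): [0,2,3], [0,2,5], [0,4,5], [1,2,4], [1,4,5], [2,3,4]

giving chain groups C_0 ≅ Z^6, C_1 ≅ Z^12, C_2 ≅ Z^6.

Boundary ∂_1: C_1 → C_0 sends each edge [p,q] (with p < q) to q − p. For instance
  ∂[1,5] = [5] − [1].
This gives a 6×12 integer matrix of rank 5; reducing to Smith normal form yields diagonal entries (1,1,1,1,1).

Boundary ∂_2: C_2 → C_1 acts by ∂[p,q,r] = [q,r] − [p,r] + [p,q]. For instance
  ∂[1,2,4] = [2,4] − [1,4] + [1,2],
  ∂[0,4,5] = [4,5] − [0,5] + [0,4].
The resulting 12×6 matrix has rank 6, and its Smith normal form has invariant factors (1,1,1,1,1,1).

From H_k ≅ ker(∂_k) / im(∂_{k+1}) we obtain:

  H_0: rank C_0 − rank ∂_1 = 6 − 5 = 1, and the invariant factors of ∂_1 are all 1, so H_0 ≅ Z.

(K is a triangulation of the cylinder S^1 x I.)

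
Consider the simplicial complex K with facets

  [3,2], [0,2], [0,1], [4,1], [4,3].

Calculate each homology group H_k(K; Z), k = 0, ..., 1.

H_0 = Z,  H_1 = Z.

We work with the vertex ordering 0 < 1 < 2 < 3 < 4. The simplices of K, each written with vertices in increasing order, are:

  0-simplices (5): [0], [1], [2], [3], [4]
  1-simplices (5): [0,1], [0,2], [1,4], [2,3], [3,4]

giving chain groups C_0 ≅ Z^5, C_1 ≅ Z^5.

∂_1: C_1 → C_0 is given by ∂[p,q] = [q] − [p]. For instance
  ∂[3,4] = [4] − [3].
As a 5×5 matrix over Z this has rank 4, with invariant factors (1,1,1,1).

From H_k ≅ ker(∂_k) / im(∂_{k+1}) we obtain:

  H_0: rank C_0 − rank ∂_1 = 5 − 4 = 1, and the invariant factors of ∂_1 are all 1, so H_0 = Z.
  H_1: rank ker ∂_1 − rank ∂_2 = (5 − 4) − 0 = 1, and there is no ∂_2, so H_1 = Z.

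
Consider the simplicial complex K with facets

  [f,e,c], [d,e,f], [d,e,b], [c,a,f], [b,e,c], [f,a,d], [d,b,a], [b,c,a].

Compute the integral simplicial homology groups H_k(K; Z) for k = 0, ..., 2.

Take the total order a < b < c < d < e < f on the vertex set. Then K (dimension 2) consists of the simplices:

  0-simplices (6): a, b, c, d, e, f
  1-simplices (12): ab, ac, ad, af, bc, bd, be, ce, cf, de, df, ef
  2-simplices (8): abc, abd, acf, adf, bce, bde, cef, def

Hence C_0 ≅ Z^6, C_1 ≅ Z^12, C_2 ≅ Z^8.

∂_1: C_1 → C_0 is given by ∂[p,q] = [q] − [p]. For instance
  ∂be = e − b.
The 6×12 boundary matrix has rank 5 and Smith normal form diag(1,1,1,1,1).

Boundary ∂_2: C_2 → C_1 acts by ∂[p,q,r] = [q,r] − [p,r] + [p,q]. For instance
  ∂def = ef − df + de,
  ∂bde = de − be + bd.
The 12×8 boundary matrix has rank 7 and Smith normal form diag(1,1,1,1,1,1,1).

From H_k ≅ ker(∂_k) / im(∂_{k+1}) we obtain:

  H_0: rank C_0 − rank ∂_1 = 6 − 5 = 1, and the invariant factors of ∂_1 are all 1, so H_0 = Z.
  H_1: rank ker ∂_1 − rank ∂_2 = (12 − 5) − 7 = 0, and the invariant factors of ∂_2 are all 1, so H_1 = 0.
  H_2: rank ker ∂_2 − rank ∂_3 = (8 − 7) − 0 = 1, and there is no ∂_3, so H_2 = Z.

(K is a triangulation of the 2-sphere S^2.)

H_0 = Z,  H_1 = 0,  H_2 = Z.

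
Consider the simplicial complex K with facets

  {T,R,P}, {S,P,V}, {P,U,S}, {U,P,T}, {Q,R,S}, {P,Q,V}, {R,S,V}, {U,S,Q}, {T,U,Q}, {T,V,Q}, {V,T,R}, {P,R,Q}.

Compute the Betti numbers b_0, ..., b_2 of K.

We work with the vertex ordering P < Q < R < S < T < U < V. The simplices of K, each written with vertices in increasing order, are:

  0-simplices (7): P, Q, R, S, T, U, V
  1-simplices (18): PQ, PR, PS, PT, PU, PV, QR, QS, QT, QU, QV, RS, RT, RV, SU, SV, TU, TV
  2-simplices (12): PQR, PQV, PRT, PSU, PSV, PTU, QRS, QSU, QTU, QTV, RSV, RTV

so the chain groups are C_0 ≅ Z^7, C_1 ≅ Z^18, C_2 ≅ Z^12.

The boundary map ∂_1: C_1 → C_0 sends each edge [p,q] (with p < q) to q − p. For instance
  ∂SV = V − S.
The resulting 7×18 matrix has rank 6, and its Smith normal form has invariant factors (1,1,1,1,1,1).

∂_2: C_2 → C_1 maps a triangle to the signed sum of its edges. For instance
  ∂PRT = RT − PT + PR,
  ∂PSU = SU − PU + PS.
This gives a 18×12 integer matrix of rank 12; reducing to Smith normal form yields diagonal entries (1,1,1,1,1,1,1,1,1,1,1,2).

Reading off H_k = ker ∂_k / im ∂_{k+1}:

  H_0: rank C_0 − rank ∂_1 = 7 − 6 = 1, and the invariant factors of ∂_1 are all 1, so H_0 ≅ Z.
  H_1: rank ker ∂_1 − rank ∂_2 = (18 − 6) − 12 = 0, and ∂_2 has invariant factor 2 > 1, so H_1 ≅ Z/2.
  H_2: rank ker ∂_2 − rank ∂_3 = (12 − 12) − 0 = 0, and there is no ∂_3, so H_2 ≅ 0.

(K is a triangulation of the real projective plane RP^2.)

Hence the Betti numbers are b_0 = 1, b_1 = 0, b_2 = 0.

b_0 = 1, b_1 = 0, b_2 = 0.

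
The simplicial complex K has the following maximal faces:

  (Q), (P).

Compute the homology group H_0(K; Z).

K has 2 vertices.
rank ∂_0 = 0, rank ∂_1 = 0 ⇒ b_0 = 2 − 0 − 0 = 2. So H_0 ≅ Z^2.

H_0 ≅ Z^2.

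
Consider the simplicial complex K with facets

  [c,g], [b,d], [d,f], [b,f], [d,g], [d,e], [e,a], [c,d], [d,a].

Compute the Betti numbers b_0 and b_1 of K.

K has 7 vertices, 9 edges.
rank ∂_0 = 0, rank ∂_1 = 6 ⇒ b_0 = 7 − 0 − 6 = 1; all invariant factors of ∂_1 are 1 so no torsion. So H_0 = Z.
rank ∂_1 = 6, rank ∂_2 = 0 ⇒ b_1 = 9 − 6 − 0 = 3. So H_1 = Z^3.

b_0 = 1, b_1 = 3.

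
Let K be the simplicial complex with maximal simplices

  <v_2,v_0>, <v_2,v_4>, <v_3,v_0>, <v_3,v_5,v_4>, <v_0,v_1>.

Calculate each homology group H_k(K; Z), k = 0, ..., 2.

Fix the vertex order v_0 < v_1 < v_2 < v_3 < v_4 < v_5 and write every simplex with vertices in increasing order. Then dim K = 2 and the simplices of K are:

  0-simplices (6): [v_0], [v_1], [v_2], [v_3], [v_4], [v_5]
  1-simplices (7): [v_0,v_1], [v_0,v_2], [v_0,v_3], [v_2,v_4], [v_3,v_4], [v_3,v_5], [v_4,v_5]
  2-simplices (1): [v_3,v_4,v_5]

Hence C_0 ≅ Z^6, C_1 ≅ Z^7, C_2 ≅ Z^1.

Boundary ∂_1: C_1 → C_0 is given by ∂[p,q] = [q] − [p]. For instance
  ∂[v_3,v_5] = [v_5] − [v_3].
The resulting 6×7 matrix has rank 5, and its Smith normal form has invariant factors (1,1,1,1,1).

The boundary map ∂_2: C_2 → C_1 acts by ∂[p,q,r] = [q,r] − [p,r] + [p,q]. For instance
  ∂[v_3,v_4,v_5] = [v_4,v_5] − [v_3,v_5] + [v_3,v_4].
This gives a 7×1 integer matrix of rank 1; reducing to Smith normal form yields diagonal entries (1).

Computing H_k = (kernel of ∂_k) / (image of ∂_{k+1}):

  H_0: rank C_0 − rank ∂_1 = 6 − 5 = 1, and the invariant factors of ∂_1 are all 1, so H_0 = Z.
  H_1: rank ker ∂_1 − rank ∂_2 = (7 − 5) − 1 = 1, and the invariant factors of ∂_2 are all 1, so H_1 = Z.
  H_2: rank ker ∂_2 − rank ∂_3 = (1 − 1) − 0 = 0, and there is no ∂_3, so H_2 = 0.

H_0 ≅ Z,  H_1 ≅ Z,  H_2 = 0.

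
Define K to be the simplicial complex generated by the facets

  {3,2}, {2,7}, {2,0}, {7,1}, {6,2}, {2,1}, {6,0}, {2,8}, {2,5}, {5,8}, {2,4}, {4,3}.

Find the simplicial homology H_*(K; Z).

Fix the vertex order 0 < 1 < 2 < 3 < 4 < 5 < 6 < 7 < 8 and write every simplex with vertices in increasing order. Then dim K = 1 and the simplices of K are:

  0-simplices (9): [0], [1], [2], [3], [4], [5], [6], [7], [8]
  1-simplices (12): [0,2], [0,6], [1,2], [1,7], [2,3], [2,4], [2,5], [2,6], [2,7], [2,8], [3,4], [5,8]

Hence C_0 ≅ Z^9, C_1 ≅ Z^12.

Boundary ∂_1: C_1 → C_0 is given by ∂[p,q] = [q] − [p]. For instance
  ∂[2,8] = [8] − [2].
The resulting 9×12 matrix has rank 8, and its Smith normal form has invariant factors (1,1,1,1,1,1,1,1).

From H_k ≅ ker(∂_k) / im(∂_{k+1}) we obtain:

  H_0: rank C_0 − rank ∂_1 = 9 − 8 = 1, and the invariant factors of ∂_1 are all 1, so H_0 ≅ Z.
  H_1: rank ker ∂_1 − rank ∂_2 = (12 − 8) − 0 = 4, and there is no ∂_2, so H_1 ≅ Z^4.

As a check, the Euler characteristic is 9 − 12 = -3, which agrees with 1 − 4 = -3.
(K is a triangulation of a wedge of 4 circles.)

H_0 ≅ Z,  H_1 ≅ Z^4.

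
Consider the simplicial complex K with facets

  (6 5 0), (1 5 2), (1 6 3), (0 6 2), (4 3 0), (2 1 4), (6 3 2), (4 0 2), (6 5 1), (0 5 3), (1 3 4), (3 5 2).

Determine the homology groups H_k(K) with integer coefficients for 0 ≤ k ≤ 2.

Take the total order 0 < 1 < 2 < 3 < 4 < 5 < 6 on the vertex set. Then K (dimension 2) consists of the simplices:

  0-simplices (7): [0], [1], [2], [3], [4], [5], [6]
  1-simplices (18): [0,2], [0,3], [0,4], [0,5], [0,6], [1,2], [1,3], [1,4], [1,5], [1,6], [2,3], [2,4], [2,5], [2,6], [3,4], [3,5], [3,6], [5,6]
  2-simplices (12): [0,2,4], [0,2,6], [0,3,4], [0,3,5], [0,5,6], [1,2,4], [1,2,5], [1,3,4], [1,3,6], [1,5,6], [2,3,5], [2,3,6]

giving chain groups C_0 ≅ Z^7, C_1 ≅ Z^18, C_2 ≅ Z^12.

The boundary map ∂_1: C_1 → C_0 is given by ∂[p,q] = [q] − [p].
The 7×18 boundary matrix has rank 6 and Smith normal form diag(1,1,1,1,1,1).

Boundary ∂_2: C_2 → C_1 acts by ∂[p,q,r] = [q,r] − [p,r] + [p,q]. For instance
  ∂[2,3,6] = [3,6] − [2,6] + [2,3],
  ∂[1,5,6] = [5,6] − [1,6] + [1,5].
This gives a 18×12 integer matrix of rank 12; reducing to Smith normal form yields diagonal entries (1,1,1,1,1,1,1,1,1,1,1,2).

From H_k ≅ ker(∂_k) / im(∂_{k+1}) we obtain:

  H_0: rank C_0 − rank ∂_1 = 7 − 6 = 1, and the invariant factors of ∂_1 are all 1, so H_0 = Z.
  H_1: rank ker ∂_1 − rank ∂_2 = (18 − 6) − 12 = 0, and ∂_2 has invariant factor 2 > 1, so H_1 = Z/2.
  H_2: rank ker ∂_2 − rank ∂_3 = (12 − 12) − 0 = 0, and there is no ∂_3, so H_2 = 0.

(K is a triangulation of the real projective plane RP^2.)

H_0 = Z,  H_1 = Z/2,  H_2 = 0.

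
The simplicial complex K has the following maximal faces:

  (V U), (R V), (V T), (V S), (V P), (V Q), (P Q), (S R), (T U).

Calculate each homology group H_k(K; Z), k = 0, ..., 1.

Take the total order P < Q < R < S < T < U < V on the vertex set. Then K (dimension 1) consists of the simplices:

  0-simplices (7): P, Q, R, S, T, U, V
  1-simplices (9): PQ, PV, QV, RS, RV, SV, TU, TV, UV

giving chain groups C_0 ≅ Z^7, C_1 ≅ Z^9.

∂_1: C_1 → C_0 is given by ∂[p,q] = [q] − [p].
The 7×9 boundary matrix has rank 6 and Smith normal form diag(1,1,1,1,1,1).

Computing H_k = (kernel of ∂_k) / (image of ∂_{k+1}):

  H_0: rank C_0 − rank ∂_1 = 7 − 6 = 1, and the invariant factors of ∂_1 are all 1, so H_0 ≅ Z.
  H_1: rank ker ∂_1 − rank ∂_2 = (9 − 6) − 0 = 3, and there is no ∂_2, so H_1 ≅ Z^3.

(K is a triangulation of a wedge of 3 circles.)

H_0 ≅ Z,  H_1 ≅ Z^3.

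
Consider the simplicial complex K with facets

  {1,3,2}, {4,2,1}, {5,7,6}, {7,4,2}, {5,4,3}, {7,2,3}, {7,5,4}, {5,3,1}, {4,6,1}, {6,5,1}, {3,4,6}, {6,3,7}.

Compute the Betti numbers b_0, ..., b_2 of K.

Take the total order 1 < 2 < 3 < 4 < 5 < 6 < 7 on the vertex set. Then K (dimension 2) consists of the simplices:

  0-simplices (7): [1], [2], [3], [4], [5], [6], [7]
  1-simplices (18): [1,2], [1,3], [1,4], [1,5], [1,6], [2,3], [2,4], [2,7], [3,4], [3,5], [3,6], [3,7], [4,5], [4,6], [4,7], [5,6], [5,7], [6,7]
  2-simplices (12): [1,2,3], [1,2,4], [1,3,5], [1,4,6], [1,5,6], [2,3,7], [2,4,7], [3,4,5], [3,4,6], [3,6,7], [4,5,7], [5,6,7]

so the chain groups are C_0 ≅ Z^7, C_1 ≅ Z^18, C_2 ≅ Z^12.

Boundary ∂_1: C_1 → C_0 sends each edge [p,q] (with p < q) to q − p.
As a 7×18 matrix over Z this has rank 6, with invariant factors (1,1,1,1,1,1).

Boundary ∂_2: C_2 → C_1 sends each 2-simplex [p,q,r] to [q,r] − [p,r] + [p,q]. For instance
  ∂[3,6,7] = [6,7] − [3,7] + [3,6],
  ∂[3,4,5] = [4,5] − [3,5] + [3,4].
As a 18×12 matrix over Z this has rank 12, with invariant factors (1,1,1,1,1,1,1,1,1,1,1,2).

Computing H_k = (kernel of ∂_k) / (image of ∂_{k+1}):

  H_0: rank C_0 − rank ∂_1 = 7 − 6 = 1, and the invariant factors of ∂_1 are all 1, so H_0 = Z.
  H_1: rank ker ∂_1 − rank ∂_2 = (18 − 6) − 12 = 0, and ∂_2 has invariant factor 2 > 1, so H_1 = Z_2.
  H_2: rank ker ∂_2 − rank ∂_3 = (12 − 12) − 0 = 0, and there is no ∂_3, so H_2 = 0.

Hence the Betti numbers are b_0 = 1, b_1 = 0, b_2 = 0.

b_0 = 1, b_1 = 0, b_2 = 0.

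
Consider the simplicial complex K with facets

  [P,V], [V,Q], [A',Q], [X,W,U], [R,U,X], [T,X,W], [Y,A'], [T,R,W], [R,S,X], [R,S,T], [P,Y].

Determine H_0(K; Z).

Order the vertices as P < Q < R < S < T < U < V < W < X < Y < A'. Listing each simplex with vertices in this order, K has dimension 2 with simplices:

  0-simplices (11): [P], [Q], [R], [S], [T], [U], [V], [W], [X], [Y], [A']
  1-simplices (17): [P,V], [P,Y], [Q,V], [Q,A'], [R,S], [R,T], [R,U], [R,W], [R,X], [S,T], [S,X], [T,W], [T,X], [U,W], [U,X], [W,X], [Y,A']
  2-simplices (6): [R,S,T], [R,S,X], [R,T,W], [R,U,X], [T,W,X], [U,W,X]

Hence C_0 ≅ Z^11, C_1 ≅ Z^17, C_2 ≅ Z^6.

The boundary map ∂_1: C_1 → C_0 maps an edge to its endpoints' difference, ∂[p,q] = q − p.
The resulting 11×17 matrix has rank 9, and its Smith normal form has invariant factors (1,1,1,1,1,1,1,1,1).

∂_2: C_2 → C_1 sends each 2-simplex [p,q,r] to [q,r] − [p,r] + [p,q]. For instance
  ∂[R,S,T] = [S,T] − [R,T] + [R,S],
  ∂[R,S,X] = [S,X] − [R,X] + [R,S].
The 17×6 boundary matrix has rank 6 and Smith normal form diag(1,1,1,1,1,1).

From H_k ≅ ker(∂_k) / im(∂_{k+1}) we obtain:

  H_0: rank C_0 − rank ∂_1 = 11 − 9 = 2, and the invariant factors of ∂_1 are all 1, so H_0 = Z^2.

(K is a triangulation of the disjoint union of the cylinder S^1 x I and the circle S^1.)

H_0 = Z^2.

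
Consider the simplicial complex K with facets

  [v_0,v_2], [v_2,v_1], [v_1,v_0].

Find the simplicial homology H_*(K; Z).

Fix the vertex order v_0 < v_1 < v_2 and write every simplex with vertices in increasing order. Then dim K = 1 and the simplices of K are:

  0-simplices (3): [v_0], [v_1], [v_2]
  1-simplices (3): [v_0,v_1], [v_0,v_2], [v_1,v_2]

giving chain groups C_0 ≅ Z^3, C_1 ≅ Z^3.

∂_1: C_1 → C_0 is given by ∂[p,q] = [q] − [p]. For instance
  ∂[v_0,v_1] = [v_1] − [v_0].
The resulting 3×3 matrix has rank 2, and its Smith normal form has invariant factors (1,1).

Now H_k = ker ∂_k / im ∂_{k+1}, so:

  H_0: rank C_0 − rank ∂_1 = 3 − 2 = 1, and the invariant factors of ∂_1 are all 1, so H_0 ≅ Z.
  H_1: rank ker ∂_1 − rank ∂_2 = (3 − 2) − 0 = 1, and there is no ∂_2, so H_1 ≅ Z.

(K is a triangulation of the circle S^1.)

H_0 ≅ Z,  H_1 ≅ Z.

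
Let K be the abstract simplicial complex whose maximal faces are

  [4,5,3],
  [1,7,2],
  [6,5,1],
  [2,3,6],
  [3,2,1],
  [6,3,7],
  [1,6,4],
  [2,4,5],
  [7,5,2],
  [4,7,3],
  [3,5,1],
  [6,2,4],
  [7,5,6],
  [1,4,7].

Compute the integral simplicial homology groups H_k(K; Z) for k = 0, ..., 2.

Take the total order 1 < 2 < 3 < 4 < 5 < 6 < 7 on the vertex set. Then K (dimension 2) consists of the simplices:

  0-simplices (7): [1], [2], [3], [4], [5], [6], [7]
  1-simplices (21): [1,2], [1,3], [1,4], [1,5], [1,6], [1,7], [2,3], [2,4], [2,5], [2,6], [2,7], [3,4], [3,5], [3,6], [3,7], [4,5], [4,6], [4,7], [5,6], [5,7], [6,7]
  2-simplices (14): [1,2,3], [1,2,7], [1,3,5], [1,4,6], [1,4,7], [1,5,6], [2,3,6], [2,4,5], [2,4,6], [2,5,7], [3,4,5], [3,4,7], [3,6,7], [5,6,7]

giving chain groups C_0 ≅ Z^7, C_1 ≅ Z^21, C_2 ≅ Z^14.

∂_1: C_1 → C_0 is given by ∂[p,q] = [q] − [p].
The resulting 7×21 matrix has rank 6, and its Smith normal form has invariant factors (1,1,1,1,1,1).

Boundary ∂_2: C_2 → C_1 maps a triangle to the signed sum of its edges. For instance
  ∂[2,4,5] = [4,5] − [2,5] + [2,4],
  ∂[2,5,7] = [5,7] − [2,7] + [2,5].
The resulting 21×14 matrix has rank 13, and its Smith normal form has invariant factors (1,1,1,1,1,1,1,1,1,1,1,1,1).

Reading off H_k = ker ∂_k / im ∂_{k+1}:

  H_0: rank C_0 − rank ∂_1 = 7 − 6 = 1, and the invariant factors of ∂_1 are all 1, so H_0 ≅ Z.
  H_1: rank ker ∂_1 − rank ∂_2 = (21 − 6) − 13 = 2, and the invariant factors of ∂_2 are all 1, so H_1 ≅ Z^2.
  H_2: rank ker ∂_2 − rank ∂_3 = (14 − 13) − 0 = 1, and there is no ∂_3, so H_2 ≅ Z.

(K is a triangulation of the torus T^2.)

H_0 ≅ Z,  H_1 ≅ Z^2,  H_2 ≅ Z.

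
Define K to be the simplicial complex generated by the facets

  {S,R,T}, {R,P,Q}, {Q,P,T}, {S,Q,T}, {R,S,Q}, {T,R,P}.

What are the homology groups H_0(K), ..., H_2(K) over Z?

H_0 ≅ Z,  H_1 = 0,  H_2 ≅ Z.

Order the vertices as P < Q < R < S < T. Listing each simplex with vertices in this order, K has dimension 2 with simplices:

  0-simplices (5): P, Q, R, S, T
  1-simplices (9): PQ, PR, PT, QR, QS, QT, RS, RT, ST
  2-simplices (6): PQR, PQT, PRT, QRS, QST, RST

Hence C_0 ≅ Z^5, C_1 ≅ Z^9, C_2 ≅ Z^6.

∂_1: C_1 → C_0 sends each edge [p,q] (with p < q) to q − p.
The resulting 5×9 matrix has rank 4, and its Smith normal form has invariant factors (1,1,1,1).

The boundary map ∂_2: C_2 → C_1 sends each 2-simplex [p,q,r] to [q,r] − [p,r] + [p,q]. For instance
  ∂PQT = QT − PT + PQ,
  ∂QST = ST − QT + QS.
The resulting 9×6 matrix has rank 5, and its Smith normal form has invariant factors (1,1,1,1,1).

Reading off H_k = ker ∂_k / im ∂_{k+1}:

  H_0: rank C_0 − rank ∂_1 = 5 − 4 = 1, and the invariant factors of ∂_1 are all 1, so H_0 ≅ Z.
  H_1: rank ker ∂_1 − rank ∂_2 = (9 − 4) − 5 = 0, and the invariant factors of ∂_2 are all 1, so H_1 ≅ 0.
  H_2: rank ker ∂_2 − rank ∂_3 = (6 − 5) − 0 = 1, and there is no ∂_3, so H_2 ≅ Z.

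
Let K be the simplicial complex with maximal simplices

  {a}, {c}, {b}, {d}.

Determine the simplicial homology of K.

H_0 = Z^4.

We work with the vertex ordering a < b < c < d. The simplices of K, each written with vertices in increasing order, are:

  0-simplices (4): a, b, c, d

giving chain groups C_0 ≅ Z^4.

Now H_k = ker ∂_k / im ∂_{k+1}, so:

  H_0: rank C_0 − rank ∂_1 = 4 − 0 = 4, and there is no ∂_1, so H_0 ≅ Z^4.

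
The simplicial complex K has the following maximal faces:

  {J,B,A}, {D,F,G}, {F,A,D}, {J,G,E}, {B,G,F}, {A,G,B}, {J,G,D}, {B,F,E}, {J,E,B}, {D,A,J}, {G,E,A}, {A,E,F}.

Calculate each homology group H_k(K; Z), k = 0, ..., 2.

Take the total order A < B < D < E < F < G < J on the vertex set. Then K (dimension 2) consists of the simplices:

  0-simplices (7): A, B, D, E, F, G, J
  1-simplices (18): AB, AD, AE, AF, AG, AJ, BE, BF, BG, BJ, DF, DG, DJ, EF, EG, EJ, FG, GJ
  2-simplices (12): ABG, ABJ, ADF, ADJ, AEF, AEG, BEF, BEJ, BFG, DFG, DGJ, EGJ

Hence C_0 ≅ Z^7, C_1 ≅ Z^18, C_2 ≅ Z^12.

The boundary map ∂_1: C_1 → C_0 sends each edge [p,q] (with p < q) to q − p. For instance
  ∂EJ = J − E.
The resulting 7×18 matrix has rank 6, and its Smith normal form has invariant factors (1,1,1,1,1,1).

∂_2: C_2 → C_1 maps a triangle to the signed sum of its edges. For instance
  ∂ADF = DF − AF + AD,
  ∂ABJ = BJ − AJ + AB.
The resulting 18×12 matrix has rank 12, and its Smith normal form has invariant factors (1,1,1,1,1,1,1,1,1,1,1,2).

Now H_k = ker ∂_k / im ∂_{k+1}, so:

  H_0: rank C_0 − rank ∂_1 = 7 − 6 = 1, and the invariant factors of ∂_1 are all 1, so H_0 ≅ Z.
  H_1: rank ker ∂_1 − rank ∂_2 = (18 − 6) − 12 = 0, and ∂_2 has invariant factor 2 > 1, so H_1 ≅ Z/2.
  H_2: rank ker ∂_2 − rank ∂_3 = (12 − 12) − 0 = 0, and there is no ∂_3, so H_2 ≅ 0.

H_0 ≅ Z,  H_1 ≅ Z/2,  H_2 = 0.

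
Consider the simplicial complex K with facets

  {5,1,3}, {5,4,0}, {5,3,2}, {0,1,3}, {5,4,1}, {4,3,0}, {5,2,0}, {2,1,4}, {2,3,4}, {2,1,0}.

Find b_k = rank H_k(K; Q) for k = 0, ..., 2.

K has 6 vertices, 15 edges, 10 triangles.
rank ∂_0 = 0, rank ∂_1 = 5 ⇒ b_0 = 6 − 0 − 5 = 1; all invariant factors of ∂_1 are 1 so no torsion. So H_0 = Z.
rank ∂_1 = 5, rank ∂_2 = 10 ⇒ b_1 = 15 − 5 − 10 = 0; ∂_2 has invariant factor(s) [2] giving torsion. So H_1 = Z/2.
rank ∂_2 = 10, rank ∂_3 = 0 ⇒ b_2 = 10 − 10 − 0 = 0. So H_2 = 0.

b_0 = 1, b_1 = 0, b_2 = 0.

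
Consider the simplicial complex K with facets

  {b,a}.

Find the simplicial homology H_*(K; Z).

Order the vertices as a < b. Listing each simplex with vertices in this order, K has dimension 1 with simplices:

  0-simplices (2): a, b
  1-simplices (1): ab

giving chain groups C_0 ≅ Z^2, C_1 ≅ Z^1.

The boundary map ∂_1: C_1 → C_0 is given by ∂[p,q] = [q] − [p].
The resulting 2×1 matrix has rank 1, and its Smith normal form has invariant factors (1).

Computing H_k = (kernel of ∂_k) / (image of ∂_{k+1}):

  H_0: rank C_0 − rank ∂_1 = 2 − 1 = 1, and the invariant factors of ∂_1 are all 1, so H_0 = Z.
  H_1: rank ker ∂_1 − rank ∂_2 = (1 − 1) − 0 = 0, and there is no ∂_2, so H_1 = 0.

(K is a triangulation of the 1-simplex.)

H_0 ≅ Z,  H_1 = 0.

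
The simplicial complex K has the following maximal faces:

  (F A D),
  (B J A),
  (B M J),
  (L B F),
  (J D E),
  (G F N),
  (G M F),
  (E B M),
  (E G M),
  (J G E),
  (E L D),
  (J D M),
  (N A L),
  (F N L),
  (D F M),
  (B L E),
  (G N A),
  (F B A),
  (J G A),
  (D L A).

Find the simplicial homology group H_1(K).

H_1 = Z ⊕ Z/2Z.

Take the total order A < B < D < E < F < G < J < L < M < N on the vertex set. Then K (dimension 2) consists of the simplices:

  0-simplices (10): A, B, D, E, F, G, J, L, M, N
  1-simplices (30): AB, AD, AF, AG, AJ, AL, AN, BE, BF, BJ, BL, BM, DE, DF, DJ, DL, DM, EG, EJ, EL, EM, FG, FL, FM, FN, GJ, GM, GN, JM, LN
  2-simplices (20): ABF, ABJ, ADF, ADL, AGJ, AGN, ALN, BEL, BEM, BFL, BJM, DEJ, DEL, DFM, DJM, EGJ, EGM, FGM, FGN, FLN

so the chain groups are C_0 ≅ Z^10, C_1 ≅ Z^30, C_2 ≅ Z^20.

Boundary ∂_1: C_1 → C_0 sends each edge [p,q] (with p < q) to q − p. For instance
  ∂BL = L − B.
The resulting 10×30 matrix has rank 9, and its Smith normal form has invariant factors (1,1,1,1,1,1,1,1,1).

The boundary map ∂_2: C_2 → C_1 acts by ∂[p,q,r] = [q,r] − [p,r] + [p,q]. For instance
  ∂DJM = JM − DM + DJ,
  ∂BJM = JM − BM + BJ.
As a 30×20 matrix over Z this has rank 20, with invariant factors (1,1,1,1,1,1,1,1,1,1,1,1,1,1,1,1,1,1,1,2).

From H_k ≅ ker(∂_k) / im(∂_{k+1}) we obtain:

  H_1: rank ker ∂_1 − rank ∂_2 = (30 − 9) − 20 = 1, and ∂_2 has invariant factor 2 > 1, so H_1 ≅ Z ⊕ Z/2Z.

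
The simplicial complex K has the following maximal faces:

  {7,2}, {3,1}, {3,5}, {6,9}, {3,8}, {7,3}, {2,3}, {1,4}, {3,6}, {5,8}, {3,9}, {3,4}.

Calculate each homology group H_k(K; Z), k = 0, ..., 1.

H_0 ≅ Z,  H_1 ≅ Z^4.

We work with the vertex ordering 1 < 2 < 3 < 4 < 5 < 6 < 7 < 8 < 9. The simplices of K, each written with vertices in increasing order, are:

  0-simplices (9): [1], [2], [3], [4], [5], [6], [7], [8], [9]
  1-simplices (12): [1,3], [1,4], [2,3], [2,7], [3,4], [3,5], [3,6], [3,7], [3,8], [3,9], [5,8], [6,9]

so the chain groups are C_0 ≅ Z^9, C_1 ≅ Z^12.

The boundary map ∂_1: C_1 → C_0 maps an edge to its endpoints' difference, ∂[p,q] = q − p.
The 9×12 boundary matrix has rank 8 and Smith normal form diag(1,1,1,1,1,1,1,1).

Computing H_k = (kernel of ∂_k) / (image of ∂_{k+1}):

  H_0: rank C_0 − rank ∂_1 = 9 − 8 = 1, and the invariant factors of ∂_1 are all 1, so H_0 = Z.
  H_1: rank ker ∂_1 − rank ∂_2 = (12 − 8) − 0 = 4, and there is no ∂_2, so H_1 = Z^4.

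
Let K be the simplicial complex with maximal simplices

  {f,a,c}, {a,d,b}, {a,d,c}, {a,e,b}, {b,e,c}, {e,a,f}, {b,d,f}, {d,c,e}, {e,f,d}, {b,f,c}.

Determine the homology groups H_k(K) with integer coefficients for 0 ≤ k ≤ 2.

H_0 = Z,  H_1 = Z/2,  H_2 = 0.

Fix the vertex order a < b < c < d < e < f and write every simplex with vertices in increasing order. Then dim K = 2 and the simplices of K are:

  0-simplices (6): a, b, c, d, e, f
  1-simplices (15): ab, ac, ad, ae, af, bc, bd, be, bf, cd, ce, cf, de, df, ef
  2-simplices (10): abd, abe, acd, acf, aef, bce, bcf, bdf, cde, def

Hence C_0 ≅ Z^6, C_1 ≅ Z^15, C_2 ≅ Z^10.

∂_1: C_1 → C_0 sends each edge [p,q] (with p < q) to q − p. For instance
  ∂bc = c − b.
The resulting 6×15 matrix has rank 5, and its Smith normal form has invariant factors (1,1,1,1,1).

Boundary ∂_2: C_2 → C_1 maps a triangle to the signed sum of its edges. For instance
  ∂acf = cf − af + ac,
  ∂bdf = df − bf + bd.
This gives a 15×10 integer matrix of rank 10; reducing to Smith normal form yields diagonal entries (1,1,1,1,1,1,1,1,1,2).

From H_k ≅ ker(∂_k) / im(∂_{k+1}) we obtain:

  H_0: rank C_0 − rank ∂_1 = 6 − 5 = 1, and the invariant factors of ∂_1 are all 1, so H_0 ≅ Z.
  H_1: rank ker ∂_1 − rank ∂_2 = (15 − 5) − 10 = 0, and ∂_2 has invariant factor 2 > 1, so H_1 ≅ Z/2.
  H_2: rank ker ∂_2 − rank ∂_3 = (10 − 10) − 0 = 0, and there is no ∂_3, so H_2 ≅ 0.

As a check, the Euler characteristic is 6 − 15 + 10 = 1, which agrees with 1 − 0 + 0 = 1.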